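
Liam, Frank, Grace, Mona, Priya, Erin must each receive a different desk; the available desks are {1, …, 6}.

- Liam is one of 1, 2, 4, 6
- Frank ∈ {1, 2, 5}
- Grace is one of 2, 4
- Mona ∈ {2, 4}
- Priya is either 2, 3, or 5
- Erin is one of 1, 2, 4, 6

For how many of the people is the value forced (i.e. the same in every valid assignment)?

Among the 6 variables, 3 fits only Priya (and all 6 values in {1, 2, 3, 4, 5, 6} must be used), so Priya = 3.
The 5 still-open variables draw from only 5 values {1, 2, 4, 5, 6}, so each is used; only Frank can be 5, hence Frank = 5.
The 2 variables Grace and Mona are confined to {2, 4}, which locks those values in; drop them from Liam, Erin.
Determined: Frank=5, Priya=3. The other people each still have more than one consistent value. That makes 2.

2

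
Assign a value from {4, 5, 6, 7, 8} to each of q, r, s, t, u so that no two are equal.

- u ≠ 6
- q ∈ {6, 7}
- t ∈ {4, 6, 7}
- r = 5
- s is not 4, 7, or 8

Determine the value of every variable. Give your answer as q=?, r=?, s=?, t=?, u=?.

q=7, r=5, s=6, t=4, u=8

r's domain is down to {5}, so r = 5. Strike 5 from s, u.
s's domain is down to {6}, so s = 6. Eliminate 6 elsewhere: q, t.
q's domain is down to {7}, so q = 7. Strike 7 from t, u.
t has just one choice, so t = 4. Remove 4 from u.
u must be 8 (only option left).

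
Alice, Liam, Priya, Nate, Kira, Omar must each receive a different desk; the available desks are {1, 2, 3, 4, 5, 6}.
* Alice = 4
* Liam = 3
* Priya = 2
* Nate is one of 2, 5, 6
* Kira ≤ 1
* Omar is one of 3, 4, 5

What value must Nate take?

Alice must be 4 (only option left). So Omar can't be 4.
Liam's domain is down to {3}, so Liam = 3. So Omar can't be 3.
Priya has just one choice, so Priya = 2. Remove 2 from Nate.
Kira's domain is down to {1}, so Kira = 1.
Omar has just one choice, so Omar = 5. Strike 5 from Nate.
So Nate = 6.

6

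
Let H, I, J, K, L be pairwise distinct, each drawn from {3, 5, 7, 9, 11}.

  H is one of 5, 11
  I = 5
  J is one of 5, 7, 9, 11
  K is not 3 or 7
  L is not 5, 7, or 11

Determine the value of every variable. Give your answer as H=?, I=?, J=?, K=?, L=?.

H=11, I=5, J=7, K=9, L=3

I must be 5 (only option left). Strike 5 from H, J, K.
That leaves H = 11. Strike 11 from J, K.
K's domain is down to {9}, so K = 9. So J, L can't be 9.
L's domain is down to {3}, so L = 3.
J's domain is down to {7}, so J = 7.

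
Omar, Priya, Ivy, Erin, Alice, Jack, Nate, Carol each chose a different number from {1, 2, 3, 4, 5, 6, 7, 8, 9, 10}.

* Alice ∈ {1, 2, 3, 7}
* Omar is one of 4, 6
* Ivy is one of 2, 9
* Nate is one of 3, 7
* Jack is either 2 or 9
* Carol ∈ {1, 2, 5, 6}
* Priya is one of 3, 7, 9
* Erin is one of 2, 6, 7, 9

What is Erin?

6

The 8 variables draw from only 8 values {1, 2, 3, 4, 5, 6, 7, 9}, so each is used; only Omar can be 4, hence Omar = 4.
The 7 still-open variables draw from only 7 values {1, 2, 3, 5, 6, 7, 9}, so each is used; only Carol can be 5, hence Carol = 5.
The 6 still-open variables together cover exactly {1, 2, 3, 6, 7, 9} — 6 values for 6 variables — and 1 appears only in Alice's list, so Alice = 1.
Among the 5 still-open variables, 6 fits only Erin (and all 5 values in {2, 3, 6, 7, 9} must be used), so Erin = 6.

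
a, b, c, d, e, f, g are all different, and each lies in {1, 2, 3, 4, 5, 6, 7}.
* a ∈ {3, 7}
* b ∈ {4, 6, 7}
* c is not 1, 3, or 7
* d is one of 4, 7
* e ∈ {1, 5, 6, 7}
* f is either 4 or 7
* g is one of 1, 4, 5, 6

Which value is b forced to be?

6

The 7 variables draw from only 7 values {1, 2, 3, 4, 5, 6, 7}, so each is used; only c can be 2, hence c = 2.
The 6 still-open variables together cover exactly {1, 3, 4, 5, 6, 7} — 6 values for 6 variables — and 3 appears only in a's list, so a = 3.
The 2 variables d and f are confined to {4, 7}, which locks those values in; drop them from b, e, g.
So b = 6.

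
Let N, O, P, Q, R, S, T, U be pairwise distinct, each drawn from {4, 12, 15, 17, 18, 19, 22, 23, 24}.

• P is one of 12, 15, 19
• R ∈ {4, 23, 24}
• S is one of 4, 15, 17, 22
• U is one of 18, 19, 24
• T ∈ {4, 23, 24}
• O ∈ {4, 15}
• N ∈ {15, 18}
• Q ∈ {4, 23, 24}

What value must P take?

Q, R, T between them cover only {4, 23, 24} — a naked triple. Remove those values from O, S, U.
O's domain is down to {15}, so O = 15. Strike 15 from N, P, S.
N must be 18 (only option left). Remove 18 from U.
U has just one choice, so U = 19. So P can't be 19.
So P = 12.

12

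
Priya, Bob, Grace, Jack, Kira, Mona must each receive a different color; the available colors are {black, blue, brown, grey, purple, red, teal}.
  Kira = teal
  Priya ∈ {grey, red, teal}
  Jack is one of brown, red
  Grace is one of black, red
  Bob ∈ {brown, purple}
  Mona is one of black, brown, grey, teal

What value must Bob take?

Kira must be teal (only option left). So Priya, Mona can't be teal.
Among the 5 still-open variables, purple fits only Bob (and all 5 values in {black, brown, grey, purple, red} must be used), so Bob = purple.

purple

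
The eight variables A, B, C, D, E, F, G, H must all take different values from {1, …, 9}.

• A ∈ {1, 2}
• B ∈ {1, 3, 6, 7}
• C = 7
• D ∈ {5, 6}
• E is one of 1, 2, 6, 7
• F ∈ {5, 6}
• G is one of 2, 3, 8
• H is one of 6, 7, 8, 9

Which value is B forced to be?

C has just one choice, so C = 7. So B, E, H can't be 7.
Among the 7 still-open variables, 9 fits only H (and all 7 values in {1, 2, 3, 5, 6, 8, 9} must be used), so H = 9.
Among the 6 still-open variables, 8 fits only G (and all 6 values in {1, 2, 3, 5, 6, 8} must be used), so G = 8.
Among the 5 still-open variables, 3 fits only B (and all 5 values in {1, 2, 3, 5, 6} must be used), so B = 3.

3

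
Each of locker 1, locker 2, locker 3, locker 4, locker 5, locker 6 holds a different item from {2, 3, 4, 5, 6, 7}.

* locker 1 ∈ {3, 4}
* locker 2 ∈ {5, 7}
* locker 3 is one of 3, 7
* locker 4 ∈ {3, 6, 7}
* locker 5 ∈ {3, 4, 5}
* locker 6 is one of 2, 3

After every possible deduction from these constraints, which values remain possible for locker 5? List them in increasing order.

3, 4, 5

The 6 variables together cover exactly {2, 3, 4, 5, 6, 7} — 6 values for 6 variables — and 2 appears only in locker 6's list, so locker 6 = 2.
Among the 5 still-open variables, 6 fits only locker 4 (and all 5 values in {3, 4, 5, 6, 7} must be used), so locker 4 = 6.
No further eliminations apply; locker 5 can still be any of 3, 4, 5.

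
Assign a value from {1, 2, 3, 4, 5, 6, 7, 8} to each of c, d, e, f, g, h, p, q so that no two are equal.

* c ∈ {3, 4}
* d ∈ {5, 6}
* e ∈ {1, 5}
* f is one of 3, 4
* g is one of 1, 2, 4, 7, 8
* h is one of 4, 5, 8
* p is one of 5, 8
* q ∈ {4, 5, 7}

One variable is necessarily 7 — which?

q

Among the 8 variables, 2 fits only g (and all 8 values in {1, 2, 3, 4, 5, 6, 7, 8} must be used), so g = 2.
The 7 still-open variables together cover exactly {1, 3, 4, 5, 6, 7, 8} — 7 values for 7 variables — and 1 appears only in e's list, so e = 1.
The 6 still-open variables draw from only 6 values {3, 4, 5, 6, 7, 8}, so each is used; only d can be 6, hence d = 6.
The 5 still-open variables together cover exactly {3, 4, 5, 7, 8} — 5 values for 5 variables — and 7 appears only in q's list, so q = 7.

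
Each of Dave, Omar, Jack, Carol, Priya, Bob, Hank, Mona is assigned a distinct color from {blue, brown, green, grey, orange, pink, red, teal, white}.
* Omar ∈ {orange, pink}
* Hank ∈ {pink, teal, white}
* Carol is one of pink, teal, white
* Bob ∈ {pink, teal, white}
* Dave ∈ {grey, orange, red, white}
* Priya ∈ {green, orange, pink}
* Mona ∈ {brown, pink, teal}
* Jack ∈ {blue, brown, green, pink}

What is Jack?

Carol, Bob, Hank between them cover only {pink, teal, white} — a naked triple. Remove those values from Dave, Omar, Jack, Priya, Mona.
Omar has just one choice, so Omar = orange. Remove orange from Dave, Priya.
That leaves Priya = green. Remove green from Jack.
That leaves Mona = brown. Eliminate brown elsewhere: Jack.
So Jack = blue.

blue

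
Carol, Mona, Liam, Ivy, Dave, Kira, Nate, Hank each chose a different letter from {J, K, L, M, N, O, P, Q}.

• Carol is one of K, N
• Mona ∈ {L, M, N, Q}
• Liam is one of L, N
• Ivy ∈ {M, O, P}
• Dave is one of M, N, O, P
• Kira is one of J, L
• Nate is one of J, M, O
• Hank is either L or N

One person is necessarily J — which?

Kira

Among the 8 variables, K fits only Carol (and all 8 values in {J, K, L, M, N, O, P, Q} must be used), so Carol = K.
Among the 7 still-open variables, Q fits only Mona (and all 7 values in {J, L, M, N, O, P, Q} must be used), so Mona = Q.
The 2 variables Liam and Hank are confined to {L, N}, which locks those values in; drop them from Dave, Kira.
So J goes to Kira.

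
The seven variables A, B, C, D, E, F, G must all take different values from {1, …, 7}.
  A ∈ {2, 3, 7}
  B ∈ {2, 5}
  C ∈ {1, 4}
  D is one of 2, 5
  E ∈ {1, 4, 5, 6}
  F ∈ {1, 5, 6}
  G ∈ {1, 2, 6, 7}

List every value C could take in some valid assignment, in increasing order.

1, 4

The 7 variables draw from only 7 values {1, 2, 3, 4, 5, 6, 7}, so each is used; only A can be 3, hence A = 3.
The 6 still-open variables together cover exactly {1, 2, 4, 5, 6, 7} — 6 values for 6 variables — and 7 appears only in G's list, so G = 7.
B and D share exactly the 2 values {2, 5}; by pigeonhole those values go to them, so strike 2, 5 from E, F.
No further eliminations apply; C can still be any of 1, 4.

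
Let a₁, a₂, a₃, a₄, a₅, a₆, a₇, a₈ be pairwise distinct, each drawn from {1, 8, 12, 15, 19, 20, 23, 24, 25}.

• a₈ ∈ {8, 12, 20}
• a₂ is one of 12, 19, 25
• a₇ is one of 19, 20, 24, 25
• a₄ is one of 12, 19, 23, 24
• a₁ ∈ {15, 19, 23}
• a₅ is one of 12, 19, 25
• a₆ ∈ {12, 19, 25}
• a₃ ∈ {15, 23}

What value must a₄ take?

24

The 8 variables together cover exactly {8, 12, 15, 19, 20, 23, 24, 25} — 8 values for 8 variables — and 8 appears only in a₈'s list, so a₈ = 8.
Among the 7 still-open variables, 20 fits only a₇ (and all 7 values in {12, 15, 19, 20, 23, 24, 25} must be used), so a₇ = 20.
Among the 6 still-open variables, 24 fits only a₄ (and all 6 values in {12, 15, 19, 23, 24, 25} must be used), so a₄ = 24.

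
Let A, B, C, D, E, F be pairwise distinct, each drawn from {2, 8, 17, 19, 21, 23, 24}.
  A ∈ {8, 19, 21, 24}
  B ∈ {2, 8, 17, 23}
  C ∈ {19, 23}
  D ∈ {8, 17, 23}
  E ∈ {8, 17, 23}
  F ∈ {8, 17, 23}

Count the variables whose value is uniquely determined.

D, E, F between them cover only {8, 17, 23} — a naked triple. Remove those values from A, B, C.
B has just one choice, so B = 2.
That leaves C = 19. Remove 19 from A.
Determined: B=2, C=19. The other variables each still have more than one consistent value. That makes 2.

2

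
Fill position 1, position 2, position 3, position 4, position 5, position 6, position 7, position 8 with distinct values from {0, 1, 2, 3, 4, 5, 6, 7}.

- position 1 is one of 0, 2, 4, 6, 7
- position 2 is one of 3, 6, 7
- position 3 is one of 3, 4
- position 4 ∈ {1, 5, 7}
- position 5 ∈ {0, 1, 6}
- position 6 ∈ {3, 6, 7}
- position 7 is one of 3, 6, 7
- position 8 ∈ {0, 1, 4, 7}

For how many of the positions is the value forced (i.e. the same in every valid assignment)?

Among the 8 variables, 2 fits only position 1 (and all 8 values in {0, 1, 2, 3, 4, 5, 6, 7} must be used), so position 1 = 2.
The 7 still-open variables draw from only 7 values {0, 1, 3, 4, 5, 6, 7}, so each is used; only position 4 can be 5, hence position 4 = 5.
The 3 variables position 2, position 6, position 7 are confined to {3, 6, 7}, which locks those values in; drop them from position 3, position 5, position 8.
position 3's domain is down to {4}, so position 3 = 4. Strike 4 from position 8.
Determined: position 1=2, position 3=4, position 4=5. The other positions each still have more than one consistent value. That makes 3.

3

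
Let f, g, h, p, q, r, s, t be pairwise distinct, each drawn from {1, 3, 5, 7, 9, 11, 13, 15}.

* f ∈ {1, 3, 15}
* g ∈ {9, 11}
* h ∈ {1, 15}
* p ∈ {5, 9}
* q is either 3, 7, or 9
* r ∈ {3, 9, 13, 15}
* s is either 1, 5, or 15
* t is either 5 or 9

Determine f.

3

Among the 8 variables, 7 fits only q (and all 8 values in {1, 3, 5, 7, 9, 11, 13, 15} must be used), so q = 7.
The 7 still-open variables together cover exactly {1, 3, 5, 9, 11, 13, 15} — 7 values for 7 variables — and 11 appears only in g's list, so g = 11.
The 6 still-open variables draw from only 6 values {1, 3, 5, 9, 13, 15}, so each is used; only r can be 13, hence r = 13.
The 5 still-open variables draw from only 5 values {1, 3, 5, 9, 15}, so each is used; only f can be 3, hence f = 3.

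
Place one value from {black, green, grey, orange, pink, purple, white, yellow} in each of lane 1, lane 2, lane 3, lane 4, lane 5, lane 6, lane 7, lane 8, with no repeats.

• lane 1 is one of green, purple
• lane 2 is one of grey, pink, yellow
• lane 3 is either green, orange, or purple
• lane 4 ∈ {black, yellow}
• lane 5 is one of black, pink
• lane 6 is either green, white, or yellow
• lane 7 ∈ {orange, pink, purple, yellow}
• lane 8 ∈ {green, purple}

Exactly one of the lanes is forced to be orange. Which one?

lane 3

The 8 variables draw from only 8 values {black, green, grey, orange, pink, purple, white, yellow}, so each is used; only lane 2 can be grey, hence lane 2 = grey.
The 7 still-open variables together cover exactly {black, green, orange, pink, purple, white, yellow} — 7 values for 7 variables — and white appears only in lane 6's list, so lane 6 = white.
lane 1 and lane 8 between them cover only {green, purple} — a naked pair. Remove those values from lane 3, lane 7.
So orange goes to lane 3.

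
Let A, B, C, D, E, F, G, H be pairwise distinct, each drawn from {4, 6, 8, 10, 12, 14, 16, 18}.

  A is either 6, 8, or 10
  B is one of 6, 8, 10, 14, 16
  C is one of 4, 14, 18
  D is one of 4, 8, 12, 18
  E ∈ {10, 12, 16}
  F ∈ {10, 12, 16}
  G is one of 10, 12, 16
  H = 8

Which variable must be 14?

B

H's domain is down to {8}, so H = 8. So A, B, D can't be 8.
The 3 variables E, F, G are confined to {10, 12, 16}, which locks those values in; drop them from A, B, D.
A must be 6 (only option left). So B can't be 6.
So 14 goes to B.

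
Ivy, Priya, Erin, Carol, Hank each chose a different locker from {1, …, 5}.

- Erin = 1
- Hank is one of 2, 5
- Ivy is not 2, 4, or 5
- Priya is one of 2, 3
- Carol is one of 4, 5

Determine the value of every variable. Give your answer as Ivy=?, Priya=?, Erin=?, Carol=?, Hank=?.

Erin must be 1 (only option left). So Ivy can't be 1.
Ivy has just one choice, so Ivy = 3. Remove 3 from Priya.
Priya must be 2 (only option left). Strike 2 from Hank.
Hank must be 5 (only option left). Eliminate 5 elsewhere: Carol.
Carol must be 4 (only option left).

Ivy=3, Priya=2, Erin=1, Carol=4, Hank=5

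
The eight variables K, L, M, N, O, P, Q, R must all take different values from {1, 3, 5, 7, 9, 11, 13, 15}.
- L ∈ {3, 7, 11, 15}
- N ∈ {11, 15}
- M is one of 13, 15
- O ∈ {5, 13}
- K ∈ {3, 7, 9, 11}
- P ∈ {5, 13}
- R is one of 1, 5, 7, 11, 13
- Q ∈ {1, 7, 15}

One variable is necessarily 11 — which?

N

The 8 variables together cover exactly {1, 3, 5, 7, 9, 11, 13, 15} — 8 values for 8 variables — and 9 appears only in K's list, so K = 9.
Among the 7 still-open variables, 3 fits only L (and all 7 values in {1, 3, 5, 7, 11, 13, 15} must be used), so L = 3.
O and P between them cover only {5, 13} — a naked pair. Remove those values from M, R.
M has just one choice, so M = 15. Remove 15 from N, Q.
So 11 goes to N.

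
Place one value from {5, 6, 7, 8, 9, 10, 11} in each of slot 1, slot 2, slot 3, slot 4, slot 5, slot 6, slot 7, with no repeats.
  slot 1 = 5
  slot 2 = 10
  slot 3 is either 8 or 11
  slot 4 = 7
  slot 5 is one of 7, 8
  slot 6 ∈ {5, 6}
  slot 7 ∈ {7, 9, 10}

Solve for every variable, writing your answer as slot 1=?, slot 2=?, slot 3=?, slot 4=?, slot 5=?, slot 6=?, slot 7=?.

slot 1=5, slot 2=10, slot 3=11, slot 4=7, slot 5=8, slot 6=6, slot 7=9

slot 1 has just one choice, so slot 1 = 5. So slot 6 can't be 5.
slot 2 must be 10 (only option left). So slot 7 can't be 10.
That leaves slot 4 = 7. So slot 5, slot 7 can't be 7.
slot 5 has just one choice, so slot 5 = 8. So slot 3 can't be 8.
slot 6 must be 6 (only option left).
That leaves slot 7 = 9.
slot 3 has just one choice, so slot 3 = 11.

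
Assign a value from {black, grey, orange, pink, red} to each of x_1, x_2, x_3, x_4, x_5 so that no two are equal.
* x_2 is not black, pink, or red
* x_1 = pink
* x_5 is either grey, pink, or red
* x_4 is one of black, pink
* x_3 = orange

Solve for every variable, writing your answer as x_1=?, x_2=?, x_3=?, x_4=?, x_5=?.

x_1 must be pink (only option left). Eliminate pink elsewhere: x_4, x_5.
x_3 has just one choice, so x_3 = orange. Eliminate orange elsewhere: x_2.
x_4's domain is down to {black}, so x_4 = black.
x_2 must be grey (only option left). Strike grey from x_5.
x_5's domain is down to {red}, so x_5 = red.

x_1=pink, x_2=grey, x_3=orange, x_4=black, x_5=red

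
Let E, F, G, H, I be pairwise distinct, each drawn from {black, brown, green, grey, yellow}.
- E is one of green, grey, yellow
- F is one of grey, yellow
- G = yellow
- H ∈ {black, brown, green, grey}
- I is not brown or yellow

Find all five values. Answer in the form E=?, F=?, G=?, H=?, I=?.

G has just one choice, so G = yellow. Eliminate yellow elsewhere: E, F.
That leaves F = grey. Eliminate grey elsewhere: E, H, I.
That leaves E = green. Eliminate green elsewhere: H, I.
I must be black (only option left). Eliminate black elsewhere: H.
H's domain is down to {brown}, so H = brown.

E=green, F=grey, G=yellow, H=brown, I=black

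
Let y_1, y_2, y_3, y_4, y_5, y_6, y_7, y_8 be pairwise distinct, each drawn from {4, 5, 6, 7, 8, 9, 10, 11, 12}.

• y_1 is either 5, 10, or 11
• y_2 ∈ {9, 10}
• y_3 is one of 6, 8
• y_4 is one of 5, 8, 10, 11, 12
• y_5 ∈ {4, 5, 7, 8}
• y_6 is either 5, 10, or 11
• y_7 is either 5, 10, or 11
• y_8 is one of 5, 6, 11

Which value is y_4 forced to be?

y_1, y_6, y_7 between them cover only {5, 10, 11} — a naked triple. Remove those values from y_2, y_4, y_5, y_8.
That leaves y_2 = 9.
y_8 must be 6 (only option left). So y_3 can't be 6.
y_3 has just one choice, so y_3 = 8. Strike 8 from y_4, y_5.
So y_4 = 12.

12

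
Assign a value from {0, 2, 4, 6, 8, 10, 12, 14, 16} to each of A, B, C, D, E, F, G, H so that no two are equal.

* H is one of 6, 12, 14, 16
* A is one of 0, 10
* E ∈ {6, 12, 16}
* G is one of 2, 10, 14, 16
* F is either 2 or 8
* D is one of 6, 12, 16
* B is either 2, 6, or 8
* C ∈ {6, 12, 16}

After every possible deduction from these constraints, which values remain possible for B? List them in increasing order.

2, 8

Among the 8 variables, 0 fits only A (and all 8 values in {0, 2, 6, 8, 10, 12, 14, 16} must be used), so A = 0.
Among the 7 still-open variables, 10 fits only G (and all 7 values in {2, 6, 8, 10, 12, 14, 16} must be used), so G = 10.
The 6 still-open variables draw from only 6 values {2, 6, 8, 12, 14, 16}, so each is used; only H can be 14, hence H = 14.
The 3 variables C, D, E are confined to {6, 12, 16}, which locks those values in; drop them from B.
No further eliminations apply; B can still be any of 2, 8.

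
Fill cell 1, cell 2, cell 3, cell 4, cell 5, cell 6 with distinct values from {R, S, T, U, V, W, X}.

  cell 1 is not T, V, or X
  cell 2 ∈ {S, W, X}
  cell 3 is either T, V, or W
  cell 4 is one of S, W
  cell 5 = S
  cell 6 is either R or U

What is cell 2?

X

cell 5 has just one choice, so cell 5 = S. Strike S from cell 1, cell 2, cell 4.
That leaves cell 4 = W. Eliminate W elsewhere: cell 1, cell 2, cell 3.
So cell 2 = X.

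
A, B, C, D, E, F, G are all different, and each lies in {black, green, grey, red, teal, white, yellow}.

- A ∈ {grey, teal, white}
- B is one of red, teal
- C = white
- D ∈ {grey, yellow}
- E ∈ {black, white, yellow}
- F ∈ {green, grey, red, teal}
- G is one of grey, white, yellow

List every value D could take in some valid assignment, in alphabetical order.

C has just one choice, so C = white. So A, E, G can't be white.
Among the 6 still-open variables, black fits only E (and all 6 values in {black, green, grey, red, teal, yellow} must be used), so E = black.
The 5 still-open variables draw from only 5 values {green, grey, red, teal, yellow}, so each is used; only F can be green, hence F = green.
The 4 still-open variables draw from only 4 values {grey, red, teal, yellow}, so each is used; only B can be red, hence B = red.
Among the 3 still-open variables, teal fits only A (and all 3 values in {grey, teal, yellow} must be used), so A = teal.
No further eliminations apply; D can still be any of grey, yellow.

grey, yellow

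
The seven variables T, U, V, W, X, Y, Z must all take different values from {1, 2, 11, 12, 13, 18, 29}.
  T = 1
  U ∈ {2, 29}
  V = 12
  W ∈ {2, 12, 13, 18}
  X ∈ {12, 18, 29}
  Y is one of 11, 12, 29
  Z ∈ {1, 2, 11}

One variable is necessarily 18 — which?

T must be 1 (only option left). So Z can't be 1.
V's domain is down to {12}, so V = 12. So W, X, Y can't be 12.
Among the 5 still-open variables, 13 fits only W (and all 5 values in {2, 11, 13, 18, 29} must be used), so W = 13.
Among the 4 still-open variables, 18 fits only X (and all 4 values in {2, 11, 18, 29} must be used), so X = 18.

X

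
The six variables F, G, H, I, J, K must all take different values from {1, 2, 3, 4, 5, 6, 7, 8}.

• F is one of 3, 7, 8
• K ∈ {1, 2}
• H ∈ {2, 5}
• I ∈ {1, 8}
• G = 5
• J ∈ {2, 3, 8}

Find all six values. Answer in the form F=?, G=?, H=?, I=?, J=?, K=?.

F=7, G=5, H=2, I=8, J=3, K=1

G's domain is down to {5}, so G = 5. Remove 5 from H.
H has just one choice, so H = 2. Strike 2 from J, K.
K has just one choice, so K = 1. Strike 1 from I.
I's domain is down to {8}, so I = 8. Strike 8 from F, J.
J's domain is down to {3}, so J = 3. So F can't be 3.
That leaves F = 7.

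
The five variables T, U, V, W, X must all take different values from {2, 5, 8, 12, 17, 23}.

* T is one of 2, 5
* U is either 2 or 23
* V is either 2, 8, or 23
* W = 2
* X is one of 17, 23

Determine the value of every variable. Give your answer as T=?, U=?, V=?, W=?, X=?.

W must be 2 (only option left). Remove 2 from T, U, V.
That leaves T = 5.
U's domain is down to {23}, so U = 23. Remove 23 from V, X.
V's domain is down to {8}, so V = 8.
That leaves X = 17.

T=5, U=23, V=8, W=2, X=17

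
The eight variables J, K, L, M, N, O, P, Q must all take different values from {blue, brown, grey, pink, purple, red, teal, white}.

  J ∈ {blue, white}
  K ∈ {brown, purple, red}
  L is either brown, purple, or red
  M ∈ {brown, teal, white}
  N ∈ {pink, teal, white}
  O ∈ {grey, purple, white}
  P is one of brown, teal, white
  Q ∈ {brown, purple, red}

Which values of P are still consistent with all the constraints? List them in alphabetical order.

The 8 variables draw from only 8 values {blue, brown, grey, pink, purple, red, teal, white}, so each is used; only J can be blue, hence J = blue.
The 7 still-open variables together cover exactly {brown, grey, pink, purple, red, teal, white} — 7 values for 7 variables — and grey appears only in O's list, so O = grey.
Among the 6 still-open variables, pink fits only N (and all 6 values in {brown, pink, purple, red, teal, white} must be used), so N = pink.
The 3 variables K, L, Q are confined to {brown, purple, red}, which locks those values in; drop them from M, P.
No further eliminations apply; P can still be any of teal, white.

teal, white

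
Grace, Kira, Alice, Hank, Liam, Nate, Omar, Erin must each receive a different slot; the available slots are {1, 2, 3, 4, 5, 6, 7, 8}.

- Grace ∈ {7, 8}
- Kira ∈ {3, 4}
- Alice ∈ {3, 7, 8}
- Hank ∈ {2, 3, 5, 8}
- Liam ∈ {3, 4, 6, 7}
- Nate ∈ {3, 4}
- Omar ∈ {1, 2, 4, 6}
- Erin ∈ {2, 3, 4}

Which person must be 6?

Liam

Among the 8 variables, 1 fits only Omar (and all 8 values in {1, 2, 3, 4, 5, 6, 7, 8} must be used), so Omar = 1.
The 7 still-open variables together cover exactly {2, 3, 4, 5, 6, 7, 8} — 7 values for 7 variables — and 5 appears only in Hank's list, so Hank = 5.
The 6 still-open variables draw from only 6 values {2, 3, 4, 6, 7, 8}, so each is used; only Erin can be 2, hence Erin = 2.
Among the 5 still-open variables, 6 fits only Liam (and all 5 values in {3, 4, 6, 7, 8} must be used), so Liam = 6.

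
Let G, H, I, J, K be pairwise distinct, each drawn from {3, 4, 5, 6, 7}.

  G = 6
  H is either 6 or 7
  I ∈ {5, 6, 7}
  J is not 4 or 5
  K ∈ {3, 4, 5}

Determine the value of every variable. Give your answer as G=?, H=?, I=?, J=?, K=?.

G has just one choice, so G = 6. So H, I, J can't be 6.
H has just one choice, so H = 7. Strike 7 from I, J.
I must be 5 (only option left). Eliminate 5 elsewhere: K.
That leaves J = 3. Strike 3 from K.
That leaves K = 4.

G=6, H=7, I=5, J=3, K=4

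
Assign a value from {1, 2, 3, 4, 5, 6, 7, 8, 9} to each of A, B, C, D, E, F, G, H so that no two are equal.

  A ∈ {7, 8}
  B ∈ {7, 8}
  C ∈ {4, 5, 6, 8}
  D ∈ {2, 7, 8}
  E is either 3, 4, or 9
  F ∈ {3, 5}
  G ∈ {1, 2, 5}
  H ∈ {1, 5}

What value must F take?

3

A and B between them cover only {7, 8} — a naked pair. Remove those values from C, D.
D has just one choice, so D = 2. Remove 2 from G.
The 2 variables G and H are confined to {1, 5}, which locks those values in; drop them from C, F.
So F = 3.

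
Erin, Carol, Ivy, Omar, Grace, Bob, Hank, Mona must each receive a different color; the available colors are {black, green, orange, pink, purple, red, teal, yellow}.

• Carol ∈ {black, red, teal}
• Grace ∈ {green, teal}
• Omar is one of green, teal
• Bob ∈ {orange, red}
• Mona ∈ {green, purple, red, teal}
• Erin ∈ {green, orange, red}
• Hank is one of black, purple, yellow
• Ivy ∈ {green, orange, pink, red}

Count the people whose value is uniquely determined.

The 8 variables draw from only 8 values {black, green, orange, pink, purple, red, teal, yellow}, so each is used; only Ivy can be pink, hence Ivy = pink.
The 7 still-open variables draw from only 7 values {black, green, orange, purple, red, teal, yellow}, so each is used; only Hank can be yellow, hence Hank = yellow.
Among the 6 still-open variables, black fits only Carol (and all 6 values in {black, green, orange, purple, red, teal} must be used), so Carol = black.
Among the 5 still-open variables, purple fits only Mona (and all 5 values in {green, orange, purple, red, teal} must be used), so Mona = purple.
Omar and Grace between them cover only {green, teal} — a naked pair. Remove those values from Erin.
Determined: Carol=black, Ivy=pink, Hank=yellow, Mona=purple. The other people each still have more than one consistent value. That makes 4.

4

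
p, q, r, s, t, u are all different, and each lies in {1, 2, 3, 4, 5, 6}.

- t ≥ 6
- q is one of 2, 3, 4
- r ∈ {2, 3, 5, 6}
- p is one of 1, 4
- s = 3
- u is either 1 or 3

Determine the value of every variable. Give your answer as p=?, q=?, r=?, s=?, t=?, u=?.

p=4, q=2, r=5, s=3, t=6, u=1

s must be 3 (only option left). Remove 3 from q, r, u.
t's domain is down to {6}, so t = 6. Strike 6 from r.
u must be 1 (only option left). Remove 1 from p.
That leaves p = 4. Remove 4 from q.
That leaves q = 2. Remove 2 from r.
r has just one choice, so r = 5.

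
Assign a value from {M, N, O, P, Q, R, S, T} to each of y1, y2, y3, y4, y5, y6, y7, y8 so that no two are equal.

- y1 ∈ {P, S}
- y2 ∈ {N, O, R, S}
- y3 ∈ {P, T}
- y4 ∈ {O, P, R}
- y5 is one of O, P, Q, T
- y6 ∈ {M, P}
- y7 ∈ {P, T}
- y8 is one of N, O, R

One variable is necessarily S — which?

The 8 variables draw from only 8 values {M, N, O, P, Q, R, S, T}, so each is used; only y6 can be M, hence y6 = M.
The 7 still-open variables draw from only 7 values {N, O, P, Q, R, S, T}, so each is used; only y5 can be Q, hence y5 = Q.
The 2 variables y3 and y7 are confined to {P, T}, which locks those values in; drop them from y1, y4.
So S goes to y1.

y1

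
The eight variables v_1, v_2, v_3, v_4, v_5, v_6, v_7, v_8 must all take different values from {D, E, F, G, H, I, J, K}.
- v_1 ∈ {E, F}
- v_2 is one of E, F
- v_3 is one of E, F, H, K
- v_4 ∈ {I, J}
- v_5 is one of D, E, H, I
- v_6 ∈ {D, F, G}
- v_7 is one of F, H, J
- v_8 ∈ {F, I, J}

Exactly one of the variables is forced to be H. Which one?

v_7

The 8 variables draw from only 8 values {D, E, F, G, H, I, J, K}, so each is used; only v_6 can be G, hence v_6 = G.
The 7 still-open variables draw from only 7 values {D, E, F, H, I, J, K}, so each is used; only v_5 can be D, hence v_5 = D.
The 6 still-open variables together cover exactly {E, F, H, I, J, K} — 6 values for 6 variables — and K appears only in v_3's list, so v_3 = K.
The 5 still-open variables draw from only 5 values {E, F, H, I, J}, so each is used; only v_7 can be H, hence v_7 = H.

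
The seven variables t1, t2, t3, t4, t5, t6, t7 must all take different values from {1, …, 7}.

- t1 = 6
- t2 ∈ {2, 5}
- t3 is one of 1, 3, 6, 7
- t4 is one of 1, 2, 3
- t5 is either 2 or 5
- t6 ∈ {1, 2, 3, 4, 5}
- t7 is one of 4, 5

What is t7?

4

t1's domain is down to {6}, so t1 = 6. Eliminate 6 elsewhere: t3.
Among the 6 still-open variables, 7 fits only t3 (and all 6 values in {1, 2, 3, 4, 5, 7} must be used), so t3 = 7.
t2 and t5 share exactly the 2 values {2, 5}; by pigeonhole those values go to them, so strike 2, 5 from t4, t6, t7.
So t7 = 4.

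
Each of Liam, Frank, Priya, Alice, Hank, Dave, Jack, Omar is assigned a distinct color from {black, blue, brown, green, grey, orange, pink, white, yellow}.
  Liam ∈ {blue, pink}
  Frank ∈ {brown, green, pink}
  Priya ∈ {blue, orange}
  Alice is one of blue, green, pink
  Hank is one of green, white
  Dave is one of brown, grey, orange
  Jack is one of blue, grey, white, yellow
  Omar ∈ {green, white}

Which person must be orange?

Priya

The 8 variables together cover exactly {blue, brown, green, grey, orange, pink, white, yellow} — 8 values for 8 variables — and yellow appears only in Jack's list, so Jack = yellow.
The 7 still-open variables together cover exactly {blue, brown, green, grey, orange, pink, white} — 7 values for 7 variables — and grey appears only in Dave's list, so Dave = grey.
The 6 still-open variables together cover exactly {blue, brown, green, orange, pink, white} — 6 values for 6 variables — and brown appears only in Frank's list, so Frank = brown.
The 5 still-open variables draw from only 5 values {blue, green, orange, pink, white}, so each is used; only Priya can be orange, hence Priya = orange.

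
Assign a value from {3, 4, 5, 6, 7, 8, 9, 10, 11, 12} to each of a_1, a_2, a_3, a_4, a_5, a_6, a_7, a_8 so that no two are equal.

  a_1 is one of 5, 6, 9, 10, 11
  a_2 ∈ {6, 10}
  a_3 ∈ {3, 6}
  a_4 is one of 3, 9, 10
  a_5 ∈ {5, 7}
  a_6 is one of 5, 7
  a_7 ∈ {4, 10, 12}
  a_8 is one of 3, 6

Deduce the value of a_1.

11

a_3 and a_8 between them cover only {3, 6} — a naked pair. Remove those values from a_1, a_2, a_4.
a_2 must be 10 (only option left). Remove 10 from a_1, a_4, a_7.
a_4 must be 9 (only option left). So a_1 can't be 9.
a_5 and a_6 between them cover only {5, 7} — a naked pair. Remove those values from a_1.
So a_1 = 11.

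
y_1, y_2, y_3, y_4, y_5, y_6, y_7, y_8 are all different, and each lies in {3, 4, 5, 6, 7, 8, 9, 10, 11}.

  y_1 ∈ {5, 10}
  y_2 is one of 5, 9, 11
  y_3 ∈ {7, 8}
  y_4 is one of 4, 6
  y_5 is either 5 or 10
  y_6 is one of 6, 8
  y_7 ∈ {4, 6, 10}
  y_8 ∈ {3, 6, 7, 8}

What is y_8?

y_1 and y_5 share exactly the 2 values {5, 10}; by pigeonhole those values go to them, so strike 5, 10 from y_2, y_7.
y_4 and y_7 share exactly the 2 values {4, 6}; by pigeonhole those values go to them, so strike 4, 6 from y_6, y_8.
That leaves y_6 = 8. So y_3, y_8 can't be 8.
That leaves y_3 = 7. Strike 7 from y_8.
So y_8 = 3.

3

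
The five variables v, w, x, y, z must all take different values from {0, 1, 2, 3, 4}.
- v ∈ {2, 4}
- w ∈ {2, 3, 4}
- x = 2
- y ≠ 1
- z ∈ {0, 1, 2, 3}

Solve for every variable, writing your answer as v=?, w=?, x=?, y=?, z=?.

x's domain is down to {2}, so x = 2. Strike 2 from v, w, y, z.
v must be 4 (only option left). Strike 4 from w, y.
That leaves w = 3. Eliminate 3 elsewhere: y, z.
That leaves y = 0. Remove 0 from z.
z must be 1 (only option left).

v=4, w=3, x=2, y=0, z=1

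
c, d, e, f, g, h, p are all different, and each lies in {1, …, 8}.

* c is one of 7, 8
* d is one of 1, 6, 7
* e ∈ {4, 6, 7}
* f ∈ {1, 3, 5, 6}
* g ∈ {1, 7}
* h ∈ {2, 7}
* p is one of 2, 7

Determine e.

h and p share exactly the 2 values {2, 7}; by pigeonhole those values go to them, so strike 2, 7 from c, d, e, g.
c must be 8 (only option left).
g has just one choice, so g = 1. Strike 1 from d, f.
d must be 6 (only option left). So e, f can't be 6.
So e = 4.

4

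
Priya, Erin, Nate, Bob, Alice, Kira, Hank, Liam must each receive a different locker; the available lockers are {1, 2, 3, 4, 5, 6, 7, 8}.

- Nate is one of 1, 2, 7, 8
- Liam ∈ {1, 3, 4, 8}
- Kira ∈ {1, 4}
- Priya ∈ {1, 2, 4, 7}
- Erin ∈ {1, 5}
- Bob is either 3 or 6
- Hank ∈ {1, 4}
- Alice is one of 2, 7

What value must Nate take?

8

The 8 variables together cover exactly {1, 2, 3, 4, 5, 6, 7, 8} — 8 values for 8 variables — and 5 appears only in Erin's list, so Erin = 5.
The 7 still-open variables draw from only 7 values {1, 2, 3, 4, 6, 7, 8}, so each is used; only Bob can be 6, hence Bob = 6.
The 6 still-open variables together cover exactly {1, 2, 3, 4, 7, 8} — 6 values for 6 variables — and 3 appears only in Liam's list, so Liam = 3.
The 5 still-open variables draw from only 5 values {1, 2, 4, 7, 8}, so each is used; only Nate can be 8, hence Nate = 8.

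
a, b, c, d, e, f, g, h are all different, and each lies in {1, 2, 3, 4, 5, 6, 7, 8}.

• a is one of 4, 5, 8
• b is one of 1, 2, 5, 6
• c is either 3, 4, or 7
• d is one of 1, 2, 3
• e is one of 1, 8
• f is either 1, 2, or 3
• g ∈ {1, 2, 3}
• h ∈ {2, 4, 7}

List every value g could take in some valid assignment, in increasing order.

1, 2, 3

The 8 variables together cover exactly {1, 2, 3, 4, 5, 6, 7, 8} — 8 values for 8 variables — and 6 appears only in b's list, so b = 6.
The 7 still-open variables draw from only 7 values {1, 2, 3, 4, 5, 7, 8}, so each is used; only a can be 5, hence a = 5.
Among the 6 still-open variables, 8 fits only e (and all 6 values in {1, 2, 3, 4, 7, 8} must be used), so e = 8.
d, f, g between them cover only {1, 2, 3} — a naked triple. Remove those values from c, h.
No further eliminations apply; g can still be any of 1, 2, 3.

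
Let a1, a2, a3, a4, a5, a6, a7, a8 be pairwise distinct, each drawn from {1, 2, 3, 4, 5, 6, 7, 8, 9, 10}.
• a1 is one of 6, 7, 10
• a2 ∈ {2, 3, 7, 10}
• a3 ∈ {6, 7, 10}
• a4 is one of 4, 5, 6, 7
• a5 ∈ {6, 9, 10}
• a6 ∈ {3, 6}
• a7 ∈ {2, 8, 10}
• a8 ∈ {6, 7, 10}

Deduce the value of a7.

8

a1, a3, a8 share exactly the 3 values {6, 7, 10}; by pigeonhole those values go to them, so strike 6, 7, 10 from a2, a4, a5, a6, a7.
a5's domain is down to {9}, so a5 = 9.
a6 has just one choice, so a6 = 3. Remove 3 from a2.
a2 has just one choice, so a2 = 2. Remove 2 from a7.
So a7 = 8.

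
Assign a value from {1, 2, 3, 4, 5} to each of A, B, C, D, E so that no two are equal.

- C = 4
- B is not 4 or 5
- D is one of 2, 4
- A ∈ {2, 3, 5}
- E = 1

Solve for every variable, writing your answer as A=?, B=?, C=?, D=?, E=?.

A=5, B=3, C=4, D=2, E=1

C must be 4 (only option left). Strike 4 from D.
D has just one choice, so D = 2. So A, B can't be 2.
E must be 1 (only option left). Strike 1 from B.
B's domain is down to {3}, so B = 3. Remove 3 from A.
A must be 5 (only option left).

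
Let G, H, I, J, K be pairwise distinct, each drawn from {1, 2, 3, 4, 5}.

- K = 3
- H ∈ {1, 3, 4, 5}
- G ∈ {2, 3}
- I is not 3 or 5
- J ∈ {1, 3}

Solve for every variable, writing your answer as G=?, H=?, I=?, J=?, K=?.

G=2, H=5, I=4, J=1, K=3

K's domain is down to {3}, so K = 3. Eliminate 3 elsewhere: G, H, J.
That leaves G = 2. Eliminate 2 elsewhere: I.
J's domain is down to {1}, so J = 1. So H, I can't be 1.
That leaves I = 4. Strike 4 from H.
H's domain is down to {5}, so H = 5.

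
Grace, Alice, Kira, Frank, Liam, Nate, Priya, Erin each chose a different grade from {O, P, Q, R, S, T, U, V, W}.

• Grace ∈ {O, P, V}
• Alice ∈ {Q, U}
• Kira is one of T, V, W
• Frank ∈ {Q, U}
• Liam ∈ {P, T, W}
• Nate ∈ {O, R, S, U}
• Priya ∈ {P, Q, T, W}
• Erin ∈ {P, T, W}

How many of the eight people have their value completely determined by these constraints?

Alice and Frank between them cover only {Q, U} — a naked pair. Remove those values from Nate, Priya.
Liam, Priya, Erin share exactly the 3 values {P, T, W}; by pigeonhole those values go to them, so strike P, T, W from Grace, Kira.
That leaves Kira = V. So Grace can't be V.
Grace has just one choice, so Grace = O. So Nate can't be O.
Determined: Grace=O, Kira=V. The other people each still have more than one consistent value. That makes 2.

2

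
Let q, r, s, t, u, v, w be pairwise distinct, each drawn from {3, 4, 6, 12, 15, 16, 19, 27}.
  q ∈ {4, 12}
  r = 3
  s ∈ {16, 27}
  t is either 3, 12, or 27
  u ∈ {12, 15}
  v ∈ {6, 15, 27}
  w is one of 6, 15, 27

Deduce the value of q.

r has just one choice, so r = 3. Remove 3 from t.
The 6 still-open variables draw from only 6 values {4, 6, 12, 15, 16, 27}, so each is used; only q can be 4, hence q = 4.

4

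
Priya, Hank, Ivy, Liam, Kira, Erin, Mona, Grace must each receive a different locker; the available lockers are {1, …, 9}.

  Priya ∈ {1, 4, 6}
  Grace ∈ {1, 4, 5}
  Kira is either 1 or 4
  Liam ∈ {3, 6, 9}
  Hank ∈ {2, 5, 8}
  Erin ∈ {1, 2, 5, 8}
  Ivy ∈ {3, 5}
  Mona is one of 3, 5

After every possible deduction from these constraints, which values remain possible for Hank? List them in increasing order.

The 8 variables draw from only 8 values {1, 2, 3, 4, 5, 6, 8, 9}, so each is used; only Liam can be 9, hence Liam = 9.
Among the 7 still-open variables, 6 fits only Priya (and all 7 values in {1, 2, 3, 4, 5, 6, 8} must be used), so Priya = 6.
The 2 variables Ivy and Mona are confined to {3, 5}, which locks those values in; drop them from Hank, Erin, Grace.
The 2 variables Kira and Grace are confined to {1, 4}, which locks those values in; drop them from Erin.
No further eliminations apply; Hank can still be any of 2, 8.

2, 8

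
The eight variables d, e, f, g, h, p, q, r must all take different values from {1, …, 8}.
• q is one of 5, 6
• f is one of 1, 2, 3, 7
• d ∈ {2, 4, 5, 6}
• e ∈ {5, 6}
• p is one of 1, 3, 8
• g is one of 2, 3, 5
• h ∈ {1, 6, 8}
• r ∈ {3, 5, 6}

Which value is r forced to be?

The 8 variables together cover exactly {1, 2, 3, 4, 5, 6, 7, 8} — 8 values for 8 variables — and 4 appears only in d's list, so d = 4.
The 7 still-open variables together cover exactly {1, 2, 3, 5, 6, 7, 8} — 7 values for 7 variables — and 7 appears only in f's list, so f = 7.
The 6 still-open variables draw from only 6 values {1, 2, 3, 5, 6, 8}, so each is used; only g can be 2, hence g = 2.
The 2 variables e and q are confined to {5, 6}, which locks those values in; drop them from h, r.
So r = 3.

3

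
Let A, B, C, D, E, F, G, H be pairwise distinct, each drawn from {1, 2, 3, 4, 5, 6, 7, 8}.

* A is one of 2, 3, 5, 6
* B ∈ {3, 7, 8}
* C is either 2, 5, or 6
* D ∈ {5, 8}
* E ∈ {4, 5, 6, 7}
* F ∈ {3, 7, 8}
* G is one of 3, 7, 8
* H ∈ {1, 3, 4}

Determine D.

5

The 8 variables draw from only 8 values {1, 2, 3, 4, 5, 6, 7, 8}, so each is used; only H can be 1, hence H = 1.
The 7 still-open variables together cover exactly {2, 3, 4, 5, 6, 7, 8} — 7 values for 7 variables — and 4 appears only in E's list, so E = 4.
The 3 variables B, F, G are confined to {3, 7, 8}, which locks those values in; drop them from A, D.
So D = 5.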